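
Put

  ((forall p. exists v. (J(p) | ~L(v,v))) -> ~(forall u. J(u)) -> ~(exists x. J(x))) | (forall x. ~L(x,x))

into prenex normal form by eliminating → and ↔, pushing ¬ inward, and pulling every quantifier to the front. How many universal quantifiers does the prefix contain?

First replace A → B with ¬A ∨ B.
  ~(forall p. exists v. (J(p) | ~L(v,v))) | ~~(forall u. J(u)) | ~(exists x. J(x)) | (forall x. ~L(x,x))
Move each ¬ inward, flipping quantifiers it crosses:
  (exists p. forall v. (~J(p) & L(v,v))) | (forall u. J(u)) | (forall x. ~J(x)) | (forall x. ~L(x,x))
Give each quantifier a distinct variable: x↦z1.
  (exists p. forall v. (~J(p) & L(v,v))) | (forall u. J(u)) | (forall x. ~J(x)) | (forall z1. ~L(z1,z1))
Pull the quantifiers to the front (each side's bound variable is not free in the other side):
  exists p. forall v. forall u. forall x. forall z1. (~J(p) & L(v,v) | J(u) | ~J(x) | ~L(z1,z1))
The prefix is exists p forall v forall u forall x forall z1: 4 universal, 1 existential.

4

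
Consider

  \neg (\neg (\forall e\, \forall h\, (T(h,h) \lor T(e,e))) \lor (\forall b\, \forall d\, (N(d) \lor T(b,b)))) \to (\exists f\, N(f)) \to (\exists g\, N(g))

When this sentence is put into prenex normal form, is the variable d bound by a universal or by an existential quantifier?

First replace A → B with ¬A ∨ B.
  \neg \neg (\neg (\forall e\, \forall h\, (T(h,h) \lor T(e,e))) \lor (\forall b\, \forall d\, (N(d) \lor T(b,b)))) \lor \neg (\exists f\, N(f)) \lor (\exists g\, N(g))
Push ¬ through the quantifiers and connectives to reach negation normal form:
  (\exists e\, \exists h\, (\neg T(h,h) \land \neg T(e,e))) \lor (\forall b\, \forall d\, (N(d) \lor T(b,b))) \lor (\forall f\, \neg N(f)) \lor (\exists g\, N(g))
All bound variables are already distinct, so no renaming is needed.
Extract every quantifier outward, since the variables are now distinct and don't occur free across branches:
  \exists e\, \exists h\, \forall b\, \forall d\, \forall f\, \exists g\, (\neg T(h,h) \land \neg T(e,e) \lor N(d) \lor T(b,b) \lor \neg N(f) \lor N(g))
The quantifier \forall d sits under an even number of negations (counting the antecedent side of each →), so it remains universal.

universal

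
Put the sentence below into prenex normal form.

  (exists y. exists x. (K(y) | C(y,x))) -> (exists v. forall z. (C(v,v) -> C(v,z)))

First replace A → B with ¬A ∨ B.
  ~(exists y. exists x. (K(y) | C(y,x))) | (exists v. forall z. (~C(v,v) | C(v,z)))
Drive negations inward (¬∀x A ≡ ∃x ¬A, ¬∃x A ≡ ∀x ¬A, De Morgan for ∧/∨):
  (forall y. forall x. (~K(y) & ~C(y,x))) | (exists v. forall z. (~C(v,v) | C(v,z)))
All bound variables are already distinct, so no renaming is needed.
Finally move all quantifiers to the prefix:
  forall y. forall x. exists v. forall z. (~K(y) & ~C(y,x) | ~C(v,v) | C(v,z))

forall y. forall x. exists v. forall z. (~K(y) & ~C(y,x) | ~C(v,v) | C(v,z))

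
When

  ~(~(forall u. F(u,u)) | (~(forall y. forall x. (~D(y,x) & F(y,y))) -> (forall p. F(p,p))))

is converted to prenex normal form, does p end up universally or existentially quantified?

existential

Eliminate → and ↔ using ¬ and ∨.
  ~(~(forall u. F(u,u)) | ~~(forall y. forall x. (~D(y,x) & F(y,y))) | (forall p. F(p,p)))
Move each ¬ inward, flipping quantifiers it crosses:
  (forall u. F(u,u)) & (exists y. exists x. (D(y,x) | ~F(y,y))) & (exists p. ~F(p,p))
All bound variables are already distinct, so no renaming is needed.
Finally move all quantifiers to the prefix:
  forall u. exists y. exists x. exists p. (F(u,u) & (D(y,x) | ~F(y,y)) & ~F(p,p))
The quantifier forall p sits under an odd number of negations (counting the antecedent side of each →), so it flips to exists p.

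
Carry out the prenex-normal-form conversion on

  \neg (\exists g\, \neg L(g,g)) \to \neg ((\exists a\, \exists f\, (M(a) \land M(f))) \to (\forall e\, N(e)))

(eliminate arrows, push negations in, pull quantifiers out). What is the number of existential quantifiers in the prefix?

4

Rewrite implications/biconditionals: A → B as ¬A ∨ B.
  \neg \neg (\exists g\, \neg L(g,g)) \lor \neg (\neg (\exists a\, \exists f\, (M(a) \land M(f))) \lor (\forall e\, N(e)))
Move each ¬ inward, flipping quantifiers it crosses:
  (\exists g\, \neg L(g,g)) \lor (\exists a\, \exists f\, (M(a) \land M(f))) \land (\exists e\, \neg N(e))
Finally move all quantifiers to the prefix:
  \exists g\, \exists a\, \exists f\, \exists e\, (\neg L(g,g) \lor M(a) \land M(f) \land \neg N(e))
The prefix is \exists g \exists a \exists f \exists e: 0 universal, 4 existential.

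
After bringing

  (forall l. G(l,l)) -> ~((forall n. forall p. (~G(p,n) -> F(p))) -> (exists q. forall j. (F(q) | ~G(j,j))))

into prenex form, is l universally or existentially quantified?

Eliminate → and ↔ using ¬ and ∨.
  ~(forall l. G(l,l)) | ~(~(forall n. forall p. (~~G(p,n) | F(p))) | (exists q. forall j. (F(q) | ~G(j,j))))
Move each ¬ inward, flipping quantifiers it crosses:
  (exists l. ~G(l,l)) | (forall n. forall p. (G(p,n) | F(p))) & (forall q. exists j. (~F(q) & G(j,j)))
Extract every quantifier outward, since the variables are now distinct and don't occur free across branches:
  exists l. forall n. forall p. forall q. exists j. (~G(l,l) | (G(p,n) | F(p)) & ~F(q) & G(j,j))
The quantifier forall l sits under an odd number of negations (counting the antecedent side of each →), so it flips to exists l.

existential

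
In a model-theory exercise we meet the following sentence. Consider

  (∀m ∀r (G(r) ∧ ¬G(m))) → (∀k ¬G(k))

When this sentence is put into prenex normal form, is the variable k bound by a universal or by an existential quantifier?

universal

Eliminate → and ↔ using ¬ and ∨.
  ¬(∀m ∀r (G(r) ∧ ¬G(m))) ∨ (∀k ¬G(k))
Drive negations inward (¬∀x A ≡ ∃x ¬A, ¬∃x A ≡ ∀x ¬A, De Morgan for ∧/∨):
  (∃m ∃r (¬G(r) ∨ G(m))) ∨ (∀k ¬G(k))
Pull the quantifiers to the front (each side's bound variable is not free in the other side):
  ∃m ∃r ∀k (¬G(r) ∨ G(m) ∨ ¬G(k))
The quantifier ∀k sits under an even number of negations (counting the antecedent side of each →), so it remains universal.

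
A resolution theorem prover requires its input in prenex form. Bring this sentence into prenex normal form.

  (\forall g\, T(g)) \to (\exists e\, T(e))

Eliminate → and ↔ using ¬ and ∨.
  \neg (\forall g\, T(g)) \lor (\exists e\, T(e))
Drive negations inward (¬∀x A ≡ ∃x ¬A, ¬∃x A ≡ ∀x ¬A, De Morgan for ∧/∨):
  (\exists g\, \neg T(g)) \lor (\exists e\, T(e))
All bound variables are already distinct, so no renaming is needed.
Finally move all quantifiers to the prefix:
  \exists g\, \exists e\, (\neg T(g) \lor T(e))

\exists g\, \exists e\, (\neg T(g) \lor T(e))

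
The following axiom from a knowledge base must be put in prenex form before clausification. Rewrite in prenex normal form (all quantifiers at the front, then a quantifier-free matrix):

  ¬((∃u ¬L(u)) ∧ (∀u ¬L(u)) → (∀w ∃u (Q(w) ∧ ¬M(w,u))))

Eliminate → and ↔ using ¬ and ∨.
  ¬(¬((∃u ¬L(u)) ∧ (∀u ¬L(u))) ∨ (∀w ∃u (Q(w) ∧ ¬M(w,u))))
Drive negations inward (¬∀x A ≡ ∃x ¬A, ¬∃x A ≡ ∀x ¬A, De Morgan for ∧/∨):
  (∃u ¬L(u)) ∧ (∀u ¬L(u)) ∧ (∃w ∀u (¬Q(w) ∨ M(w,u)))
Give each quantifier a distinct variable: u↦z, u↦r.
  (∃u ¬L(u)) ∧ (∀z ¬L(z)) ∧ (∃w ∀r (¬Q(w) ∨ M(w,r)))
Extract every quantifier outward, since the variables are now distinct and don't occur free across branches:
  ∃u ∀z ∃w ∀r (¬L(u) ∧ ¬L(z) ∧ (¬Q(w) ∨ M(w,r)))

∃u ∀z ∃w ∀r (¬L(u) ∧ ¬L(z) ∧ (¬Q(w) ∨ M(w,r)))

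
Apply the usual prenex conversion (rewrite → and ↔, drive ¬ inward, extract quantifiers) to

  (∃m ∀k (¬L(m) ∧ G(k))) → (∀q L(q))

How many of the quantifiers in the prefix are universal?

2

First replace A → B with ¬A ∨ B.
  ¬(∃m ∀k (¬L(m) ∧ G(k))) ∨ (∀q L(q))
Move each ¬ inward, flipping quantifiers it crosses:
  (∀m ∃k (L(m) ∨ ¬G(k))) ∨ (∀q L(q))
All bound variables are already distinct, so no renaming is needed.
Pull the quantifiers to the front (each side's bound variable is not free in the other side):
  ∀m ∃k ∀q (L(m) ∨ ¬G(k) ∨ L(q))
The prefix is ∀m ∃k ∀q: 2 universal, 1 existential.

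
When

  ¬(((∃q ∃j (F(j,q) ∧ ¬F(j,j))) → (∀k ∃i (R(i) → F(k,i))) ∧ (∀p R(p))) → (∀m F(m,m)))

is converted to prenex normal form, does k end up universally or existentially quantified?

First replace A → B with ¬A ∨ B.
  ¬(¬(¬(∃q ∃j (F(j,q) ∧ ¬F(j,j))) ∨ (∀k ∃i (¬R(i) ∨ F(k,i))) ∧ (∀p R(p))) ∨ (∀m F(m,m)))
Move each ¬ inward, flipping quantifiers it crosses:
  ((∀q ∀j (¬F(j,q) ∨ F(j,j))) ∨ (∀k ∃i (¬R(i) ∨ F(k,i))) ∧ (∀p R(p))) ∧ (∃m ¬F(m,m))
All bound variables are already distinct, so no renaming is needed.
Extract every quantifier outward, since the variables are now distinct and don't occur free across branches:
  ∀q ∀j ∀k ∃i ∀p ∃m ((¬F(j,q) ∨ F(j,j) ∨ (¬R(i) ∨ F(k,i)) ∧ R(p)) ∧ ¬F(m,m))
The quantifier ∀k sits under an even number of negations (counting the antecedent side of each →), so it remains universal.

universal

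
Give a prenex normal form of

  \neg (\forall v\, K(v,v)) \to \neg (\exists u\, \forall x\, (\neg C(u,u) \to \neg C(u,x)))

\forall v\, \forall u\, \exists x\, (K(v,v) \lor \neg C(u,u) \land C(u,x))

Rewrite implications/biconditionals: A → B as ¬A ∨ B.
  \neg \neg (\forall v\, K(v,v)) \lor \neg (\exists u\, \forall x\, (\neg \neg C(u,u) \lor \neg C(u,x)))
Push ¬ through the quantifiers and connectives to reach negation normal form:
  (\forall v\, K(v,v)) \lor (\forall u\, \exists x\, (\neg C(u,u) \land C(u,x)))
All bound variables are already distinct, so no renaming is needed.
Pull the quantifiers to the front (each side's bound variable is not free in the other side):
  \forall v\, \forall u\, \exists x\, (K(v,v) \lor \neg C(u,u) \land C(u,x))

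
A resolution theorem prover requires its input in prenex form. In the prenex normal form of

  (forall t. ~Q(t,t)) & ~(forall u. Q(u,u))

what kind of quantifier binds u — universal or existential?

Push ¬ through the quantifiers and connectives to reach negation normal form:
  (forall t. ~Q(t,t)) & (exists u. ~Q(u,u))
All bound variables are already distinct, so no renaming is needed.
Extract every quantifier outward, since the variables are now distinct and don't occur free across branches:
  forall t. exists u. (~Q(t,t) & ~Q(u,u))
The quantifier forall u sits under an odd number of negations, so it flips to exists u.

existential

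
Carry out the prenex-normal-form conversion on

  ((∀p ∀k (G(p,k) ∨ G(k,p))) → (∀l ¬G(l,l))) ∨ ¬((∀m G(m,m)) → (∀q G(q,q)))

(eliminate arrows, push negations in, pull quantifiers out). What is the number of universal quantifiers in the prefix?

2

Rewrite implications/biconditionals: A → B as ¬A ∨ B.
  ¬(∀p ∀k (G(p,k) ∨ G(k,p))) ∨ (∀l ¬G(l,l)) ∨ ¬(¬(∀m G(m,m)) ∨ (∀q G(q,q)))
Move each ¬ inward, flipping quantifiers it crosses:
  (∃p ∃k (¬G(p,k) ∧ ¬G(k,p))) ∨ (∀l ¬G(l,l)) ∨ (∀m G(m,m)) ∧ (∃q ¬G(q,q))
All bound variables are already distinct, so no renaming is needed.
Pull the quantifiers to the front (each side's bound variable is not free in the other side):
  ∃p ∃k ∀l ∀m ∃q (¬G(p,k) ∧ ¬G(k,p) ∨ ¬G(l,l) ∨ G(m,m) ∧ ¬G(q,q))
The prefix is ∃p ∃k ∀l ∀m ∃q: 2 universal, 3 existential.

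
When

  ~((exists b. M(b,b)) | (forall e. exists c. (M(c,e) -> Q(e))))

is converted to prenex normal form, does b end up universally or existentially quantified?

First replace A → B with ¬A ∨ B.
  ~((exists b. M(b,b)) | (forall e. exists c. (~M(c,e) | Q(e))))
Drive negations inward (¬∀x A ≡ ∃x ¬A, ¬∃x A ≡ ∀x ¬A, De Morgan for ∧/∨):
  (forall b. ~M(b,b)) & (exists e. forall c. (M(c,e) & ~Q(e)))
All bound variables are already distinct, so no renaming is needed.
Finally move all quantifiers to the prefix:
  forall b. exists e. forall c. (~M(b,b) & M(c,e) & ~Q(e))
The quantifier exists b sits under an odd number of negations (counting the antecedent side of each →), so it flips to forall b.

universal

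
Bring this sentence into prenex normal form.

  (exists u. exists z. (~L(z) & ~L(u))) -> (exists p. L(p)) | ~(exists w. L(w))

forall u. forall z. exists p. forall w. (L(z) | L(u) | L(p) | ~L(w))

First replace A → B with ¬A ∨ B.
  ~(exists u. exists z. (~L(z) & ~L(u))) | (exists p. L(p)) | ~(exists w. L(w))
Move each ¬ inward, flipping quantifiers it crosses:
  (forall u. forall z. (L(z) | L(u))) | (exists p. L(p)) | (forall w. ~L(w))
All bound variables are already distinct, so no renaming is needed.
Extract every quantifier outward, since the variables are now distinct and don't occur free across branches:
  forall u. forall z. exists p. forall w. (L(z) | L(u) | L(p) | ~L(w))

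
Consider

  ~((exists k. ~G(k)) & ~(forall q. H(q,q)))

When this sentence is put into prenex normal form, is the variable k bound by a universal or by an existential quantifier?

Drive negations inward (¬∀x A ≡ ∃x ¬A, ¬∃x A ≡ ∀x ¬A, De Morgan for ∧/∨):
  (forall k. G(k)) | (forall q. H(q,q))
All bound variables are already distinct, so no renaming is needed.
Extract every quantifier outward, since the variables are now distinct and don't occur free across branches:
  forall k. forall q. (G(k) | H(q,q))
The quantifier exists k sits under an odd number of negations, so it flips to forall k.

universal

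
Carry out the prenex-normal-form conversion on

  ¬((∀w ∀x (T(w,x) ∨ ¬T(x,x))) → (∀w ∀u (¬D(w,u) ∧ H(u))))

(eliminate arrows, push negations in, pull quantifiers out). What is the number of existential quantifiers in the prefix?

2

Eliminate → and ↔ using ¬ and ∨.
  ¬(¬(∀w ∀x (T(w,x) ∨ ¬T(x,x))) ∨ (∀w ∀u (¬D(w,u) ∧ H(u))))
Push ¬ through the quantifiers and connectives to reach negation normal form:
  (∀w ∀x (T(w,x) ∨ ¬T(x,x))) ∧ (∃w ∃u (D(w,u) ∨ ¬H(u)))
Standardize variables apart so no two quantifiers bind the same name: w↦v1.
  (∀w ∀x (T(w,x) ∨ ¬T(x,x))) ∧ (∃v1 ∃u (D(v1,u) ∨ ¬H(u)))
Extract every quantifier outward, since the variables are now distinct and don't occur free across branches:
  ∀w ∀x ∃v1 ∃u ((T(w,x) ∨ ¬T(x,x)) ∧ (D(v1,u) ∨ ¬H(u)))
The prefix is ∀w ∀x ∃v1 ∃u: 2 universal, 2 existential.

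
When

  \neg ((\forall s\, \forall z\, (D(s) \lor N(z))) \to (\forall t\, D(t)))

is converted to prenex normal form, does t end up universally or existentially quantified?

existential

Eliminate → and ↔ using ¬ and ∨.
  \neg (\neg (\forall s\, \forall z\, (D(s) \lor N(z))) \lor (\forall t\, D(t)))
Push ¬ through the quantifiers and connectives to reach negation normal form:
  (\forall s\, \forall z\, (D(s) \lor N(z))) \land (\exists t\, \neg D(t))
All bound variables are already distinct, so no renaming is needed.
Finally move all quantifiers to the prefix:
  \forall s\, \forall z\, \exists t\, ((D(s) \lor N(z)) \land \neg D(t))
The quantifier \forall t sits under an odd number of negations (counting the antecedent side of each →), so it flips to \exists t.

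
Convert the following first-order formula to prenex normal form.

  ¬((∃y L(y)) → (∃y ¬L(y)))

∃y ∀b (L(y) ∧ L(b))

Eliminate → and ↔ using ¬ and ∨.
  ¬(¬(∃y L(y)) ∨ (∃y ¬L(y)))
Push ¬ through the quantifiers and connectives to reach negation normal form:
  (∃y L(y)) ∧ (∀y L(y))
Give each quantifier a distinct variable: y↦b.
  (∃y L(y)) ∧ (∀b L(b))
Pull the quantifiers to the front (each side's bound variable is not free in the other side):
  ∃y ∀b (L(y) ∧ L(b))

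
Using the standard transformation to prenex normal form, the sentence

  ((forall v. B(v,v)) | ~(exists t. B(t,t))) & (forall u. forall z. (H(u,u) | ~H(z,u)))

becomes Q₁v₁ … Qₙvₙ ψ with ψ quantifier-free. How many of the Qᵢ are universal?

Push ¬ through the quantifiers and connectives to reach negation normal form:
  ((forall v. B(v,v)) | (forall t. ~B(t,t))) & (forall u. forall z. (H(u,u) | ~H(z,u)))
All bound variables are already distinct, so no renaming is needed.
Pull the quantifiers to the front (each side's bound variable is not free in the other side):
  forall v. forall t. forall u. forall z. ((B(v,v) | ~B(t,t)) & (H(u,u) | ~H(z,u)))
The prefix is forall v forall t forall u forall z: 4 universal, 0 existential.

4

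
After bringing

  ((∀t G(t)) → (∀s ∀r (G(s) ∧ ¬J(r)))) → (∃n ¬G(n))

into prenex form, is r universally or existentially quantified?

existential

First replace A → B with ¬A ∨ B.
  ¬(¬(∀t G(t)) ∨ (∀s ∀r (G(s) ∧ ¬J(r)))) ∨ (∃n ¬G(n))
Push ¬ through the quantifiers and connectives to reach negation normal form:
  (∀t G(t)) ∧ (∃s ∃r (¬G(s) ∨ J(r))) ∨ (∃n ¬G(n))
All bound variables are already distinct, so no renaming is needed.
Extract every quantifier outward, since the variables are now distinct and don't occur free across branches:
  ∀t ∃s ∃r ∃n (G(t) ∧ (¬G(s) ∨ J(r)) ∨ ¬G(n))
The quantifier ∀r sits under an odd number of negations (counting the antecedent side of each →), so it flips to ∃r.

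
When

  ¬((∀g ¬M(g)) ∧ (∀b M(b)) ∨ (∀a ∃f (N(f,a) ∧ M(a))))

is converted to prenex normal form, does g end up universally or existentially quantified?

Push ¬ through the quantifiers and connectives to reach negation normal form:
  ((∃g M(g)) ∨ (∃b ¬M(b))) ∧ (∃a ∀f (¬N(f,a) ∨ ¬M(a)))
Finally move all quantifiers to the prefix:
  ∃g ∃b ∃a ∀f ((M(g) ∨ ¬M(b)) ∧ (¬N(f,a) ∨ ¬M(a)))
The quantifier ∀g sits under an odd number of negations, so it flips to ∃g.

existential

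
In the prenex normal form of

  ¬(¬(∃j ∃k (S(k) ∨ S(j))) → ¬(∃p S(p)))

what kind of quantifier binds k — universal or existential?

First replace A → B with ¬A ∨ B.
  ¬(¬¬(∃j ∃k (S(k) ∨ S(j))) ∨ ¬(∃p S(p)))
Move each ¬ inward, flipping quantifiers it crosses:
  (∀j ∀k (¬S(k) ∧ ¬S(j))) ∧ (∃p S(p))
Extract every quantifier outward, since the variables are now distinct and don't occur free across branches:
  ∀j ∀k ∃p (¬S(k) ∧ ¬S(j) ∧ S(p))
The quantifier ∃k sits under an odd number of negations (counting the antecedent side of each →), so it flips to ∀k.

universal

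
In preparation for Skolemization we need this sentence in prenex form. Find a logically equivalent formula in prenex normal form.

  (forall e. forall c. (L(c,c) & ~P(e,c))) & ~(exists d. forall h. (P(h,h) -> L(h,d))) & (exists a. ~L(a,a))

forall e. forall c. forall d. exists h. exists a. (L(c,c) & ~P(e,c) & P(h,h) & ~L(h,d) & ~L(a,a))

Rewrite implications/biconditionals: A → B as ¬A ∨ B.
  (forall e. forall c. (L(c,c) & ~P(e,c))) & ~(exists d. forall h. (~P(h,h) | L(h,d))) & (exists a. ~L(a,a))
Move each ¬ inward, flipping quantifiers it crosses:
  (forall e. forall c. (L(c,c) & ~P(e,c))) & (forall d. exists h. (P(h,h) & ~L(h,d))) & (exists a. ~L(a,a))
All bound variables are already distinct, so no renaming is needed.
Extract every quantifier outward, since the variables are now distinct and don't occur free across branches:
  forall e. forall c. forall d. exists h. exists a. (L(c,c) & ~P(e,c) & P(h,h) & ~L(h,d) & ~L(a,a))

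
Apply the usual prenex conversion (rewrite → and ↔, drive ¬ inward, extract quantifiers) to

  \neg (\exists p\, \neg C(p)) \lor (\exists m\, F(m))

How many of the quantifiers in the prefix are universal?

Drive negations inward (¬∀x A ≡ ∃x ¬A, ¬∃x A ≡ ∀x ¬A, De Morgan for ∧/∨):
  (\forall p\, C(p)) \lor (\exists m\, F(m))
Extract every quantifier outward, since the variables are now distinct and don't occur free across branches:
  \forall p\, \exists m\, (C(p) \lor F(m))
The prefix is \forall p \exists m: 1 universal, 1 existential.

1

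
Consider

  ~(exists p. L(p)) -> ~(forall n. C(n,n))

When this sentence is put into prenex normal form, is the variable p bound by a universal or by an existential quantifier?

Rewrite implications/biconditionals: A → B as ¬A ∨ B.
  ~~(exists p. L(p)) | ~(forall n. C(n,n))
Drive negations inward (¬∀x A ≡ ∃x ¬A, ¬∃x A ≡ ∀x ¬A, De Morgan for ∧/∨):
  (exists p. L(p)) | (exists n. ~C(n,n))
All bound variables are already distinct, so no renaming is needed.
Finally move all quantifiers to the prefix:
  exists p. exists n. (L(p) | ~C(n,n))
The quantifier exists p sits under an even number of negations (counting the antecedent side of each →), so it remains existential.

existential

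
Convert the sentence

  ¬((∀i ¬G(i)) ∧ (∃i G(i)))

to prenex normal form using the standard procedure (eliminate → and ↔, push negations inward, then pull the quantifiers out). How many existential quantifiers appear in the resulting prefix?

Push ¬ through the quantifiers and connectives to reach negation normal form:
  (∃i G(i)) ∨ (∀i ¬G(i))
Standardize variables apart so no two quantifiers bind the same name: i↦y1.
  (∃i G(i)) ∨ (∀y1 ¬G(y1))
Finally move all quantifiers to the prefix:
  ∃i ∀y1 (G(i) ∨ ¬G(y1))
The prefix is ∃i ∀y1: 1 universal, 1 existential.

1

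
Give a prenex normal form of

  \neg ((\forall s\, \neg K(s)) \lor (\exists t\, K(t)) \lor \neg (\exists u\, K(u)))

\exists s\, \forall t\, \exists u\, (K(s) \land \neg K(t) \land K(u))

Push ¬ through the quantifiers and connectives to reach negation normal form:
  (\exists s\, K(s)) \land (\forall t\, \neg K(t)) \land (\exists u\, K(u))
All bound variables are already distinct, so no renaming is needed.
Pull the quantifiers to the front (each side's bound variable is not free in the other side):
  \exists s\, \forall t\, \exists u\, (K(s) \land \neg K(t) \land K(u))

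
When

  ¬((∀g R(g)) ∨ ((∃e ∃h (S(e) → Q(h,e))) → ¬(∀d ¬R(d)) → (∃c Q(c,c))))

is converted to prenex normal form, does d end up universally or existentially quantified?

First replace A → B with ¬A ∨ B.
  ¬((∀g R(g)) ∨ ¬(∃e ∃h (¬S(e) ∨ Q(h,e))) ∨ ¬¬(∀d ¬R(d)) ∨ (∃c Q(c,c)))
Drive negations inward (¬∀x A ≡ ∃x ¬A, ¬∃x A ≡ ∀x ¬A, De Morgan for ∧/∨):
  (∃g ¬R(g)) ∧ (∃e ∃h (¬S(e) ∨ Q(h,e))) ∧ (∃d R(d)) ∧ (∀c ¬Q(c,c))
All bound variables are already distinct, so no renaming is needed.
Pull the quantifiers to the front (each side's bound variable is not free in the other side):
  ∃g ∃e ∃h ∃d ∀c (¬R(g) ∧ (¬S(e) ∨ Q(h,e)) ∧ R(d) ∧ ¬Q(c,c))
The quantifier ∀d sits under an odd number of negations (counting the antecedent side of each →), so it flips to ∃d.

existential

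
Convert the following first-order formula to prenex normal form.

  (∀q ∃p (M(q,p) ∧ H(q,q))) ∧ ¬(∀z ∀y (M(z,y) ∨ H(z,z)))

Drive negations inward (¬∀x A ≡ ∃x ¬A, ¬∃x A ≡ ∀x ¬A, De Morgan for ∧/∨):
  (∀q ∃p (M(q,p) ∧ H(q,q))) ∧ (∃z ∃y (¬M(z,y) ∧ ¬H(z,z)))
All bound variables are already distinct, so no renaming is needed.
Pull the quantifiers to the front (each side's bound variable is not free in the other side):
  ∀q ∃p ∃z ∃y (M(q,p) ∧ H(q,q) ∧ ¬M(z,y) ∧ ¬H(z,z))

∀q ∃p ∃z ∃y (M(q,p) ∧ H(q,q) ∧ ¬M(z,y) ∧ ¬H(z,z))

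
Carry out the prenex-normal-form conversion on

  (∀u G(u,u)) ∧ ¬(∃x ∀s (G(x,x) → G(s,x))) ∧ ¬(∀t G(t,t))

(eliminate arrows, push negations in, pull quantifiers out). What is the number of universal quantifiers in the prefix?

First replace A → B with ¬A ∨ B.
  (∀u G(u,u)) ∧ ¬(∃x ∀s (¬G(x,x) ∨ G(s,x))) ∧ ¬(∀t G(t,t))
Drive negations inward (¬∀x A ≡ ∃x ¬A, ¬∃x A ≡ ∀x ¬A, De Morgan for ∧/∨):
  (∀u G(u,u)) ∧ (∀x ∃s (G(x,x) ∧ ¬G(s,x))) ∧ (∃t ¬G(t,t))
Finally move all quantifiers to the prefix:
  ∀u ∀x ∃s ∃t (G(u,u) ∧ G(x,x) ∧ ¬G(s,x) ∧ ¬G(t,t))
The prefix is ∀u ∀x ∃s ∃t: 2 universal, 2 existential.

2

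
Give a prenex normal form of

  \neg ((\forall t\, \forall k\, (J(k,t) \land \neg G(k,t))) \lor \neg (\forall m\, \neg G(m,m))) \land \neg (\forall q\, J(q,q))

\exists t\, \exists k\, \forall m\, \exists q\, ((\neg J(k,t) \lor G(k,t)) \land \neg G(m,m) \land \neg J(q,q))

Move each ¬ inward, flipping quantifiers it crosses:
  (\exists t\, \exists k\, (\neg J(k,t) \lor G(k,t))) \land (\forall m\, \neg G(m,m)) \land (\exists q\, \neg J(q,q))
Extract every quantifier outward, since the variables are now distinct and don't occur free across branches:
  \exists t\, \exists k\, \forall m\, \exists q\, ((\neg J(k,t) \lor G(k,t)) \land \neg G(m,m) \land \neg J(q,q))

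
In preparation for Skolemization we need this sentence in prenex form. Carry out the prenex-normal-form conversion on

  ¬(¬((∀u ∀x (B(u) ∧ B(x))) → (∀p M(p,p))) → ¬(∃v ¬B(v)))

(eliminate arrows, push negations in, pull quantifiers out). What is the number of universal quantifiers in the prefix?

2

Eliminate → and ↔ using ¬ and ∨.
  ¬(¬¬(¬(∀u ∀x (B(u) ∧ B(x))) ∨ (∀p M(p,p))) ∨ ¬(∃v ¬B(v)))
Move each ¬ inward, flipping quantifiers it crosses:
  (∀u ∀x (B(u) ∧ B(x))) ∧ (∃p ¬M(p,p)) ∧ (∃v ¬B(v))
Finally move all quantifiers to the prefix:
  ∀u ∀x ∃p ∃v (B(u) ∧ B(x) ∧ ¬M(p,p) ∧ ¬B(v))
The prefix is ∀u ∀x ∃p ∃v: 2 universal, 2 existential.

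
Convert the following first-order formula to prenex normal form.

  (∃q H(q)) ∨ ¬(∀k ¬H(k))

∃q ∃k (H(q) ∨ H(k))

Drive negations inward (¬∀x A ≡ ∃x ¬A, ¬∃x A ≡ ∀x ¬A, De Morgan for ∧/∨):
  (∃q H(q)) ∨ (∃k H(k))
All bound variables are already distinct, so no renaming is needed.
Extract every quantifier outward, since the variables are now distinct and don't occur free across branches:
  ∃q ∃k (H(q) ∨ H(k))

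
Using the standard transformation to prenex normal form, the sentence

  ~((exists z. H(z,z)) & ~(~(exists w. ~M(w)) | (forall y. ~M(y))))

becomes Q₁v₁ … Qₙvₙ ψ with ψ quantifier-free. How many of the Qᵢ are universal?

Move each ¬ inward, flipping quantifiers it crosses:
  (forall z. ~H(z,z)) | (forall w. M(w)) | (forall y. ~M(y))
All bound variables are already distinct, so no renaming is needed.
Pull the quantifiers to the front (each side's bound variable is not free in the other side):
  forall z. forall w. forall y. (~H(z,z) | M(w) | ~M(y))
The prefix is forall z forall w forall y: 3 universal, 0 existential.

3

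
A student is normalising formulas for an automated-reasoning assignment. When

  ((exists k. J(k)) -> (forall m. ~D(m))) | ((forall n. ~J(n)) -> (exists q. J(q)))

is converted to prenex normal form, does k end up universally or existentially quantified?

universal

Rewrite implications/biconditionals: A → B as ¬A ∨ B.
  ~(exists k. J(k)) | (forall m. ~D(m)) | ~(forall n. ~J(n)) | (exists q. J(q))
Drive negations inward (¬∀x A ≡ ∃x ¬A, ¬∃x A ≡ ∀x ¬A, De Morgan for ∧/∨):
  (forall k. ~J(k)) | (forall m. ~D(m)) | (exists n. J(n)) | (exists q. J(q))
Pull the quantifiers to the front (each side's bound variable is not free in the other side):
  forall k. forall m. exists n. exists q. (~J(k) | ~D(m) | J(n) | J(q))
The quantifier exists k sits under an odd number of negations (counting the antecedent side of each →), so it flips to forall k.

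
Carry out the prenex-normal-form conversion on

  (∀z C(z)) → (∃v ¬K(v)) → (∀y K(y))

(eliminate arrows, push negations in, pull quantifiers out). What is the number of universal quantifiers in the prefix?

2

Rewrite implications/biconditionals: A → B as ¬A ∨ B.
  ¬(∀z C(z)) ∨ ¬(∃v ¬K(v)) ∨ (∀y K(y))
Push ¬ through the quantifiers and connectives to reach negation normal form:
  (∃z ¬C(z)) ∨ (∀v K(v)) ∨ (∀y K(y))
Pull the quantifiers to the front (each side's bound variable is not free in the other side):
  ∃z ∀v ∀y (¬C(z) ∨ K(v) ∨ K(y))
The prefix is ∃z ∀v ∀y: 2 universal, 1 existential.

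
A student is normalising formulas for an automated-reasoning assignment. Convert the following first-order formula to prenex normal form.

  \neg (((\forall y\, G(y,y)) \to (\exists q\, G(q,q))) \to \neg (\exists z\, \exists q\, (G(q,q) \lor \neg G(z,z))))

First replace A → B with ¬A ∨ B.
  \neg (\neg (\neg (\forall y\, G(y,y)) \lor (\exists q\, G(q,q))) \lor \neg (\exists z\, \exists q\, (G(q,q) \lor \neg G(z,z))))
Push ¬ through the quantifiers and connectives to reach negation normal form:
  ((\exists y\, \neg G(y,y)) \lor (\exists q\, G(q,q))) \land (\exists z\, \exists q\, (G(q,q) \lor \neg G(z,z)))
Give each quantifier a distinct variable: q↦u.
  ((\exists y\, \neg G(y,y)) \lor (\exists q\, G(q,q))) \land (\exists z\, \exists u\, (G(u,u) \lor \neg G(z,z)))
Extract every quantifier outward, since the variables are now distinct and don't occur free across branches:
  \exists y\, \exists q\, \exists z\, \exists u\, ((\neg G(y,y) \lor G(q,q)) \land (G(u,u) \lor \neg G(z,z)))

\exists y\, \exists q\, \exists z\, \exists u\, ((\neg G(y,y) \lor G(q,q)) \land (G(u,u) \lor \neg G(z,z)))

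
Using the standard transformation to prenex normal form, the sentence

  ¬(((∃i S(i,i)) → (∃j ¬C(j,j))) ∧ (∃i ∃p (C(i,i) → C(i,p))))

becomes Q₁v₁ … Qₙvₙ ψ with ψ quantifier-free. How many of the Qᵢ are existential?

First replace A → B with ¬A ∨ B.
  ¬((¬(∃i S(i,i)) ∨ (∃j ¬C(j,j))) ∧ (∃i ∃p (¬C(i,i) ∨ C(i,p))))
Drive negations inward (¬∀x A ≡ ∃x ¬A, ¬∃x A ≡ ∀x ¬A, De Morgan for ∧/∨):
  (∃i S(i,i)) ∧ (∀j C(j,j)) ∨ (∀i ∀p (C(i,i) ∧ ¬C(i,p)))
Standardize variables apart so no two quantifiers bind the same name: i↦x1.
  (∃i S(i,i)) ∧ (∀j C(j,j)) ∨ (∀x1 ∀p (C(x1,x1) ∧ ¬C(x1,p)))
Finally move all quantifiers to the prefix:
  ∃i ∀j ∀x1 ∀p (S(i,i) ∧ C(j,j) ∨ C(x1,x1) ∧ ¬C(x1,p))
The prefix is ∃i ∀j ∀x1 ∀p: 3 universal, 1 existential.

1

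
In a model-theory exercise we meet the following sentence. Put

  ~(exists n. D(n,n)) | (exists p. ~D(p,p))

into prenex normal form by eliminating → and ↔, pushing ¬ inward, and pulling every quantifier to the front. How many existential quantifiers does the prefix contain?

Drive negations inward (¬∀x A ≡ ∃x ¬A, ¬∃x A ≡ ∀x ¬A, De Morgan for ∧/∨):
  (forall n. ~D(n,n)) | (exists p. ~D(p,p))
All bound variables are already distinct, so no renaming is needed.
Pull the quantifiers to the front (each side's bound variable is not free in the other side):
  forall n. exists p. (~D(n,n) | ~D(p,p))
The prefix is forall n exists p: 1 universal, 1 existential.

1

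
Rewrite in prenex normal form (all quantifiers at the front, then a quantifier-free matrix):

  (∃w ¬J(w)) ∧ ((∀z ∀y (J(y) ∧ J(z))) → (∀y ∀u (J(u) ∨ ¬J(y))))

First replace A → B with ¬A ∨ B.
  (∃w ¬J(w)) ∧ (¬(∀z ∀y (J(y) ∧ J(z))) ∨ (∀y ∀u (J(u) ∨ ¬J(y))))
Push ¬ through the quantifiers and connectives to reach negation normal form:
  (∃w ¬J(w)) ∧ ((∃z ∃y (¬J(y) ∨ ¬J(z))) ∨ (∀y ∀u (J(u) ∨ ¬J(y))))
Standardize variables apart so no two quantifiers bind the same name: y↦v.
  (∃w ¬J(w)) ∧ ((∃z ∃y (¬J(y) ∨ ¬J(z))) ∨ (∀v ∀u (J(u) ∨ ¬J(v))))
Pull the quantifiers to the front (each side's bound variable is not free in the other side):
  ∃w ∃z ∃y ∀v ∀u (¬J(w) ∧ (¬J(y) ∨ ¬J(z) ∨ J(u) ∨ ¬J(v)))

∃w ∃z ∃y ∀v ∀u (¬J(w) ∧ (¬J(y) ∨ ¬J(z) ∨ J(u) ∨ ¬J(v)))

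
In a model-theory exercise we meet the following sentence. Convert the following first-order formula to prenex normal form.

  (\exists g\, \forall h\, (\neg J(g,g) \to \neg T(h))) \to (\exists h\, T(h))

Eliminate → and ↔ using ¬ and ∨.
  \neg (\exists g\, \forall h\, (\neg \neg J(g,g) \lor \neg T(h))) \lor (\exists h\, T(h))
Move each ¬ inward, flipping quantifiers it crosses:
  (\forall g\, \exists h\, (\neg J(g,g) \land T(h))) \lor (\exists h\, T(h))
Rename bound variables to avoid capture: h↦w.
  (\forall g\, \exists h\, (\neg J(g,g) \land T(h))) \lor (\exists w\, T(w))
Extract every quantifier outward, since the variables are now distinct and don't occur free across branches:
  \forall g\, \exists h\, \exists w\, (\neg J(g,g) \land T(h) \lor T(w))

\forall g\, \exists h\, \exists w\, (\neg J(g,g) \land T(h) \lor T(w))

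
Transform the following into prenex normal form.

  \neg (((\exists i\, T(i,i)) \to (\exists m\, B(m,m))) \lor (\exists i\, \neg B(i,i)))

\exists i\, \forall m\, \forall t\, (T(i,i) \land \neg B(m,m) \land B(t,t))

First replace A → B with ¬A ∨ B.
  \neg (\neg (\exists i\, T(i,i)) \lor (\exists m\, B(m,m)) \lor (\exists i\, \neg B(i,i)))
Move each ¬ inward, flipping quantifiers it crosses:
  (\exists i\, T(i,i)) \land (\forall m\, \neg B(m,m)) \land (\forall i\, B(i,i))
Give each quantifier a distinct variable: i↦t.
  (\exists i\, T(i,i)) \land (\forall m\, \neg B(m,m)) \land (\forall t\, B(t,t))
Finally move all quantifiers to the prefix:
  \exists i\, \forall m\, \forall t\, (T(i,i) \land \neg B(m,m) \land B(t,t))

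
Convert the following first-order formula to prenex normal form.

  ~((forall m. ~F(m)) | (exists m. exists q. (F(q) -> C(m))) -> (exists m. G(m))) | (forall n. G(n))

First replace A → B with ¬A ∨ B.
  ~(~((forall m. ~F(m)) | (exists m. exists q. (~F(q) | C(m)))) | (exists m. G(m))) | (forall n. G(n))
Push ¬ through the quantifiers and connectives to reach negation normal form:
  ((forall m. ~F(m)) | (exists m. exists q. (~F(q) | C(m)))) & (forall m. ~G(m)) | (forall n. G(n))
Rename bound variables to avoid capture: m↦w1, m↦z1.
  ((forall m. ~F(m)) | (exists w1. exists q. (~F(q) | C(w1)))) & (forall z1. ~G(z1)) | (forall n. G(n))
Extract every quantifier outward, since the variables are now distinct and don't occur free across branches:
  forall m. exists w1. exists q. forall z1. forall n. ((~F(m) | ~F(q) | C(w1)) & ~G(z1) | G(n))

forall m. exists w1. exists q. forall z1. forall n. ((~F(m) | ~F(q) | C(w1)) & ~G(z1) | G(n))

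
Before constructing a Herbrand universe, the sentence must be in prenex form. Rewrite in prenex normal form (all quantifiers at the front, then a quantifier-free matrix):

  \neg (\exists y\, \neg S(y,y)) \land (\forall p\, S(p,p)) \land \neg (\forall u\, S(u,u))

\forall y\, \forall p\, \exists u\, (S(y,y) \land S(p,p) \land \neg S(u,u))

Drive negations inward (¬∀x A ≡ ∃x ¬A, ¬∃x A ≡ ∀x ¬A, De Morgan for ∧/∨):
  (\forall y\, S(y,y)) \land (\forall p\, S(p,p)) \land (\exists u\, \neg S(u,u))
All bound variables are already distinct, so no renaming is needed.
Finally move all quantifiers to the prefix:
  \forall y\, \forall p\, \exists u\, (S(y,y) \land S(p,p) \land \neg S(u,u))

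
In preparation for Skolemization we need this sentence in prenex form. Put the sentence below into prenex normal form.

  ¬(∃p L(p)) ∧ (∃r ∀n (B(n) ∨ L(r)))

∀p ∃r ∀n (¬L(p) ∧ (B(n) ∨ L(r)))

Drive negations inward (¬∀x A ≡ ∃x ¬A, ¬∃x A ≡ ∀x ¬A, De Morgan for ∧/∨):
  (∀p ¬L(p)) ∧ (∃r ∀n (B(n) ∨ L(r)))
Pull the quantifiers to the front (each side's bound variable is not free in the other side):
  ∀p ∃r ∀n (¬L(p) ∧ (B(n) ∨ L(r)))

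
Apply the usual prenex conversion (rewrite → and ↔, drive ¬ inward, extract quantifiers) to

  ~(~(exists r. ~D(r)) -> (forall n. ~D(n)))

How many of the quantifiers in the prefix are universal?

Rewrite implications/biconditionals: A → B as ¬A ∨ B.
  ~(~~(exists r. ~D(r)) | (forall n. ~D(n)))
Drive negations inward (¬∀x A ≡ ∃x ¬A, ¬∃x A ≡ ∀x ¬A, De Morgan for ∧/∨):
  (forall r. D(r)) & (exists n. D(n))
Finally move all quantifiers to the prefix:
  forall r. exists n. (D(r) & D(n))
The prefix is forall r exists n: 1 universal, 1 existential.

1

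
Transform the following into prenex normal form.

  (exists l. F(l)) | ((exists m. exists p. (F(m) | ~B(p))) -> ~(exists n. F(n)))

exists l. forall m. forall p. forall n. (F(l) | ~F(m) & B(p) | ~F(n))

Eliminate → and ↔ using ¬ and ∨.
  (exists l. F(l)) | ~(exists m. exists p. (F(m) | ~B(p))) | ~(exists n. F(n))
Drive negations inward (¬∀x A ≡ ∃x ¬A, ¬∃x A ≡ ∀x ¬A, De Morgan for ∧/∨):
  (exists l. F(l)) | (forall m. forall p. (~F(m) & B(p))) | (forall n. ~F(n))
All bound variables are already distinct, so no renaming is needed.
Extract every quantifier outward, since the variables are now distinct and don't occur free across branches:
  exists l. forall m. forall p. forall n. (F(l) | ~F(m) & B(p) | ~F(n))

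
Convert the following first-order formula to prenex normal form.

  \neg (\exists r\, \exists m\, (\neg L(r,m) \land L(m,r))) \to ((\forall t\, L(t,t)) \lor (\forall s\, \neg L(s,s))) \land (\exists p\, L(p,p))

\exists r\, \exists m\, \forall t\, \forall s\, \exists p\, (\neg L(r,m) \land L(m,r) \lor (L(t,t) \lor \neg L(s,s)) \land L(p,p))

First replace A → B with ¬A ∨ B.
  \neg \neg (\exists r\, \exists m\, (\neg L(r,m) \land L(m,r))) \lor ((\forall t\, L(t,t)) \lor (\forall s\, \neg L(s,s))) \land (\exists p\, L(p,p))
Move each ¬ inward, flipping quantifiers it crosses:
  (\exists r\, \exists m\, (\neg L(r,m) \land L(m,r))) \lor ((\forall t\, L(t,t)) \lor (\forall s\, \neg L(s,s))) \land (\exists p\, L(p,p))
All bound variables are already distinct, so no renaming is needed.
Finally move all quantifiers to the prefix:
  \exists r\, \exists m\, \forall t\, \forall s\, \exists p\, (\neg L(r,m) \land L(m,r) \lor (L(t,t) \lor \neg L(s,s)) \land L(p,p))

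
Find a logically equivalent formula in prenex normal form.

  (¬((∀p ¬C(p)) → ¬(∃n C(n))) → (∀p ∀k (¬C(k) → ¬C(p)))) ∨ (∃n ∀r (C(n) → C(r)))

∃p ∀n ∀t ∀k ∃v ∀r (C(p) ∨ ¬C(n) ∨ C(k) ∨ ¬C(t) ∨ ¬C(v) ∨ C(r))

Eliminate → and ↔ using ¬ and ∨.
  ¬¬(¬(∀p ¬C(p)) ∨ ¬(∃n C(n))) ∨ (∀p ∀k (¬¬C(k) ∨ ¬C(p))) ∨ (∃n ∀r (¬C(n) ∨ C(r)))
Push ¬ through the quantifiers and connectives to reach negation normal form:
  (∃p C(p)) ∨ (∀n ¬C(n)) ∨ (∀p ∀k (C(k) ∨ ¬C(p))) ∨ (∃n ∀r (¬C(n) ∨ C(r)))
Rename bound variables to avoid capture: p↦t, n↦v.
  (∃p C(p)) ∨ (∀n ¬C(n)) ∨ (∀t ∀k (C(k) ∨ ¬C(t))) ∨ (∃v ∀r (¬C(v) ∨ C(r)))
Finally move all quantifiers to the prefix:
  ∃p ∀n ∀t ∀k ∃v ∀r (C(p) ∨ ¬C(n) ∨ C(k) ∨ ¬C(t) ∨ ¬C(v) ∨ C(r))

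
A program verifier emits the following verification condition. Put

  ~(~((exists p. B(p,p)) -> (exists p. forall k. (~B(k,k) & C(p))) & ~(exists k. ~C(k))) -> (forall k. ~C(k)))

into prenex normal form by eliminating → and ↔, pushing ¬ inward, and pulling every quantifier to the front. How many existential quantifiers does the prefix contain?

Rewrite implications/biconditionals: A → B as ¬A ∨ B.
  ~(~~(~(exists p. B(p,p)) | (exists p. forall k. (~B(k,k) & C(p))) & ~(exists k. ~C(k))) | (forall k. ~C(k)))
Drive negations inward (¬∀x A ≡ ∃x ¬A, ¬∃x A ≡ ∀x ¬A, De Morgan for ∧/∨):
  (exists p. B(p,p)) & ((forall p. exists k. (B(k,k) | ~C(p))) | (exists k. ~C(k))) & (exists k. C(k))
Rename bound variables to avoid capture: p↦v1, k↦y, k↦q.
  (exists p. B(p,p)) & ((forall v1. exists k. (B(k,k) | ~C(v1))) | (exists y. ~C(y))) & (exists q. C(q))
Pull the quantifiers to the front (each side's bound variable is not free in the other side):
  exists p. forall v1. exists k. exists y. exists q. (B(p,p) & (B(k,k) | ~C(v1) | ~C(y)) & C(q))
The prefix is exists p forall v1 exists k exists y exists q: 1 universal, 4 existential.

4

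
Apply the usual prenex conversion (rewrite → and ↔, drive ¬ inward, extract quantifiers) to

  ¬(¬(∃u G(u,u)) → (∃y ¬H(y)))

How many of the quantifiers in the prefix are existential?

0

First replace A → B with ¬A ∨ B.
  ¬(¬¬(∃u G(u,u)) ∨ (∃y ¬H(y)))
Drive negations inward (¬∀x A ≡ ∃x ¬A, ¬∃x A ≡ ∀x ¬A, De Morgan for ∧/∨):
  (∀u ¬G(u,u)) ∧ (∀y H(y))
Extract every quantifier outward, since the variables are now distinct and don't occur free across branches:
  ∀u ∀y (¬G(u,u) ∧ H(y))
The prefix is ∀u ∀y: 2 universal, 0 existential.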